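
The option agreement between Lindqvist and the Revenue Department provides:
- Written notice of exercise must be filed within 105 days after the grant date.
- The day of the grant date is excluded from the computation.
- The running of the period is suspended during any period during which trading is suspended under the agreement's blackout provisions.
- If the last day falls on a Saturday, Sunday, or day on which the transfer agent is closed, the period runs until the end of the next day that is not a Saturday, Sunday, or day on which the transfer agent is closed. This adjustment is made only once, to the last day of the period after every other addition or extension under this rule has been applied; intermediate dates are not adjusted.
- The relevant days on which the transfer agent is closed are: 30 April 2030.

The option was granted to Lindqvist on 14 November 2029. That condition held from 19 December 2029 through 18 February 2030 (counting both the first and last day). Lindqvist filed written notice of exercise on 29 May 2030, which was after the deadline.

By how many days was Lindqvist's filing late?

28 days

105 days after 14 November 2029 is February 27, 2030.
From December 19, 2029 through February 18, 2030 inclusive is 62 days; tolling adds 62 days: February 27, 2030 + 62 days = April 30, 2030.
April 30, 2030 is a listed holiday. The next qualifying day is May 1, 2030.
The deadline is May 1, 2030; from May 1, 2030 to May 29, 2030 is 28 days.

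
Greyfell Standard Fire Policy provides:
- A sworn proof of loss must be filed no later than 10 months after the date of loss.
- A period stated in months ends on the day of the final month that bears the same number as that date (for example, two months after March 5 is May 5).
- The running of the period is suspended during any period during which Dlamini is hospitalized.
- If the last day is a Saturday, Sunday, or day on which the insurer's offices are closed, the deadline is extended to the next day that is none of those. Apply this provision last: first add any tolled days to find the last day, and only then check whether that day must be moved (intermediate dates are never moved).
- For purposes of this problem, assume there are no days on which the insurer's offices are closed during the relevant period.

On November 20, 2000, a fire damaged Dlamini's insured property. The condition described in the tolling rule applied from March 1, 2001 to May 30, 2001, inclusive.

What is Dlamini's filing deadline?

December 20, 2001

10 months after November 20, 2000 is September 20, 2001.
From March 1, 2001 through May 30, 2001 inclusive is 91 days; tolling adds 91 days: September 20, 2001 + 91 days = December 20, 2001.
December 20, 2001 is a Thursday and not a day on which the insurer's offices are closed, so no extension applies.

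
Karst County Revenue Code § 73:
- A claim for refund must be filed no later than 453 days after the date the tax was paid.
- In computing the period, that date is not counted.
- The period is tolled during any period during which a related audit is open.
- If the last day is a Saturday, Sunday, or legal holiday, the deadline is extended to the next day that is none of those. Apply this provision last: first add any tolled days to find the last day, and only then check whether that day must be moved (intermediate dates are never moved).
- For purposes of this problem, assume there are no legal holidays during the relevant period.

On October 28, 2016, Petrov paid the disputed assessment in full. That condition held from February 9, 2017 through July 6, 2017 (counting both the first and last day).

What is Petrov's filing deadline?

453 days after October 28, 2016 is January 24, 2018.
From February 9, 2017 through July 6, 2017 inclusive is 148 days; tolling adds 148 days: January 24, 2018 + 148 days = June 21, 2018.
June 21, 2018 is a Thursday and not a legal holiday, so no extension applies.

June 21, 2018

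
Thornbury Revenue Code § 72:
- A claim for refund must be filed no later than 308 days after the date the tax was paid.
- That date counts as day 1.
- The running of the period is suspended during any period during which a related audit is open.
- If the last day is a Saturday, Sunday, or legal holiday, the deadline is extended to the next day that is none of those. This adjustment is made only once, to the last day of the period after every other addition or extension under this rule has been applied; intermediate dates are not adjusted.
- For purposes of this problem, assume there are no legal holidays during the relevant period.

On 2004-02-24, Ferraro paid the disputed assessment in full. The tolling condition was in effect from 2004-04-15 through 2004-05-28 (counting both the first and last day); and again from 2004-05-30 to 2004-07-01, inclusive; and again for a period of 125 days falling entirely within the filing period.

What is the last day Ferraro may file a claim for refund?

Counting 2004-02-24 as day 1, day 308 is December 27, 2004.
From April 15, 2004 through May 28, 2004 inclusive is 44 days; tolling adds 44 days: December 27, 2004 + 44 days = February 9, 2005.
From May 30, 2004 through July 1, 2004 inclusive is 33 days; tolling adds 33 days: February 9, 2005 + 33 days = March 14, 2005.
Tolling adds 125 days: March 14, 2005 + 125 days = July 17, 2005.
July 17, 2005 is Sunday. The next qualifying day is July 18, 2005.

July 18, 2005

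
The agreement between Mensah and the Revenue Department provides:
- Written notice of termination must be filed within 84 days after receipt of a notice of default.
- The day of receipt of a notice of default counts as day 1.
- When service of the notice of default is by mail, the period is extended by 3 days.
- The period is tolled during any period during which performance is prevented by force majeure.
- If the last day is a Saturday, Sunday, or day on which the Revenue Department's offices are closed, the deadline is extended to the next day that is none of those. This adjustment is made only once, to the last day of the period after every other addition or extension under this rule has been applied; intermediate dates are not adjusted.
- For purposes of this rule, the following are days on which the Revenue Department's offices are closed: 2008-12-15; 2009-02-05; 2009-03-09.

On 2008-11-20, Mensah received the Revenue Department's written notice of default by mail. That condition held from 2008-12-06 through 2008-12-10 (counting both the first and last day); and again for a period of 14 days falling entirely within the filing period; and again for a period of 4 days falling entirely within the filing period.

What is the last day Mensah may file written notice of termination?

Counting 2008-11-20 as day 1, day 84 is February 11, 2009.
Service was by mail, adding 3 days: February 11, 2009 + 3 days = February 14, 2009.
From December 6, 2008 through December 10, 2008 inclusive is 5 days; tolling adds 5 days: February 14, 2009 + 5 days = February 19, 2009.
Tolling adds 14 days: February 19, 2009 + 14 days = March 5, 2009.
Tolling adds 4 days: March 5, 2009 + 4 days = March 9, 2009.
March 9, 2009 is a listed holiday. The next qualifying day is March 10, 2009.

March 10, 2009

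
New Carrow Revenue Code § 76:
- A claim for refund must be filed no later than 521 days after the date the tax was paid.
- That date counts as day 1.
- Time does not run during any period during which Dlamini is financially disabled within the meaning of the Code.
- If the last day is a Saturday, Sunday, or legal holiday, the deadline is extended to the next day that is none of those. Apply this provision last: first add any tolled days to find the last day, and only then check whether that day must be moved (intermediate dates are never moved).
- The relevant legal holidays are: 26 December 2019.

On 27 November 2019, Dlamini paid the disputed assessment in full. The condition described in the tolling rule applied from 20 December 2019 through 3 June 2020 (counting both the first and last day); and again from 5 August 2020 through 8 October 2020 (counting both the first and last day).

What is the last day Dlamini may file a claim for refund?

Counting 27 November 2019 as day 1, day 521 is April 30, 2021.
From December 20, 2019 through June 3, 2020 inclusive is 167 days; tolling adds 167 days: April 30, 2021 + 167 days = October 14, 2021.
From August 5, 2020 through October 8, 2020 inclusive is 65 days; tolling adds 65 days: October 14, 2021 + 65 days = December 18, 2021.
December 18, 2021 is Saturday; December 19, 2021 is Sunday. The next qualifying day is December 20, 2021.

December 20, 2021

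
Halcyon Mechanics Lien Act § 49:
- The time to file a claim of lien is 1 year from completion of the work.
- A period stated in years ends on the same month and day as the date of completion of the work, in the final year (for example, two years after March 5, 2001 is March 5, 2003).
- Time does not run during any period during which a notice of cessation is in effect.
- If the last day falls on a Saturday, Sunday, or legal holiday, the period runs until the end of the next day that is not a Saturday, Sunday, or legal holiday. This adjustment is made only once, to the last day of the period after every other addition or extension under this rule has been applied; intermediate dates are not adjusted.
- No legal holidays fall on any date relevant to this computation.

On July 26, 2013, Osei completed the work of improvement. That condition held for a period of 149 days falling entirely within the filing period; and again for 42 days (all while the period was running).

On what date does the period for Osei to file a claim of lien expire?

February 2, 2015

1 year after July 26, 2013 is July 26, 2014.
Tolling adds 149 days: July 26, 2014 + 149 days = December 22, 2014.
Tolling adds 42 days: December 22, 2014 + 42 days = February 2, 2015.
February 2, 2015 is a Monday and not a legal holiday, so no extension applies.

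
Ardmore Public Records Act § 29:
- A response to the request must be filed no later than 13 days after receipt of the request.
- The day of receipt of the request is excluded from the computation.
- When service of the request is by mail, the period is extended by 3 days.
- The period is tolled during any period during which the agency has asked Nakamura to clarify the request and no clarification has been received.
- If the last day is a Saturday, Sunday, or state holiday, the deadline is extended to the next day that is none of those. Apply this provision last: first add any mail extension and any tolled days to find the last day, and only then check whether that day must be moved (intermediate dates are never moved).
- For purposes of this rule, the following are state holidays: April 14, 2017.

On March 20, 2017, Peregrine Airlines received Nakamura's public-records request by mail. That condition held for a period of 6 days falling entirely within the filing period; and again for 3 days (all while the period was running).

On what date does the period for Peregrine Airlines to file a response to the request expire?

April 17, 2017

13 days after March 20, 2017 is April 2, 2017.
Service was by mail, adding 3 days: April 2, 2017 + 3 days = April 5, 2017.
Tolling adds 6 days: April 5, 2017 + 6 days = April 11, 2017.
Tolling adds 3 days: April 11, 2017 + 3 days = April 14, 2017.
April 14, 2017 is a listed holiday; April 15, 2017 is Saturday; April 16, 2017 is Sunday. The next qualifying day is April 17, 2017.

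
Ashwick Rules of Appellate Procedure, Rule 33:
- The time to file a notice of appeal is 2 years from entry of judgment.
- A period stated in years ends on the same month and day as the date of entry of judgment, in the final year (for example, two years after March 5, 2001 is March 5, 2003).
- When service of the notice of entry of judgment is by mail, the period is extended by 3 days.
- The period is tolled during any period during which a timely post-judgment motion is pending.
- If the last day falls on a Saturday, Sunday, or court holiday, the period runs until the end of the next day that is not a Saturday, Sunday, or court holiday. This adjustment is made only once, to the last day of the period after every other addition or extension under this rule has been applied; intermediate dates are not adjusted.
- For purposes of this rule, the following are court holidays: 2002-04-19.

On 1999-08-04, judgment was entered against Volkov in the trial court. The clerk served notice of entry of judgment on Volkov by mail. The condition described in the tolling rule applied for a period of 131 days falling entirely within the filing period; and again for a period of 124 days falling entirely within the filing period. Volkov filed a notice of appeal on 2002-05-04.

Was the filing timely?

2 years after 1999-08-04 is August 4, 2001.
Service was by mail, adding 3 days: August 4, 2001 + 3 days = August 7, 2001.
Tolling adds 131 days: August 7, 2001 + 131 days = December 16, 2001.
Tolling adds 124 days: December 16, 2001 + 124 days = April 19, 2002.
April 19, 2002 is a listed holiday; April 20, 2002 is Saturday; April 21, 2002 is Sunday. The next qualifying day is April 22, 2002.
The deadline is April 22, 2002; the filing on May 4, 2002 is after that date.

No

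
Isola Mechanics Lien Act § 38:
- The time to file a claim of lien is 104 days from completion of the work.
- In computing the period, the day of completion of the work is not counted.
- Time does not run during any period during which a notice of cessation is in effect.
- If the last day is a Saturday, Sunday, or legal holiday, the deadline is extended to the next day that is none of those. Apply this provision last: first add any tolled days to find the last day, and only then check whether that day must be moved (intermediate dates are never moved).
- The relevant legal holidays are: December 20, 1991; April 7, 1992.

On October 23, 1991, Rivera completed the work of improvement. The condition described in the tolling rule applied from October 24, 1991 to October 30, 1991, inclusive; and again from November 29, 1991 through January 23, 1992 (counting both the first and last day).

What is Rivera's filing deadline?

104 days after October 23, 1991 is February 4, 1992.
From October 24, 1991 through October 30, 1991 inclusive is 7 days; tolling adds 7 days: February 4, 1992 + 7 days = February 11, 1992.
From November 29, 1991 through January 23, 1992 inclusive is 56 days; tolling adds 56 days: February 11, 1992 + 56 days = April 7, 1992.
April 7, 1992 is a listed holiday. The next qualifying day is April 8, 1992.

April 8, 1992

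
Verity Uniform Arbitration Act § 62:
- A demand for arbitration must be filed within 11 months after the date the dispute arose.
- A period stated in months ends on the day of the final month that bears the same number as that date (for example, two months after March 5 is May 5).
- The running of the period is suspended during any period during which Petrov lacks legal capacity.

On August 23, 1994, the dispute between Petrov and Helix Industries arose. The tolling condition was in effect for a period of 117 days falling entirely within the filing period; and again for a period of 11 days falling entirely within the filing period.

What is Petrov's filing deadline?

November 28, 1995

11 months after August 23, 1994 is July 23, 1995.
Tolling adds 117 days: July 23, 1995 + 117 days = November 17, 1995.
Tolling adds 11 days: November 17, 1995 + 11 days = November 28, 1995.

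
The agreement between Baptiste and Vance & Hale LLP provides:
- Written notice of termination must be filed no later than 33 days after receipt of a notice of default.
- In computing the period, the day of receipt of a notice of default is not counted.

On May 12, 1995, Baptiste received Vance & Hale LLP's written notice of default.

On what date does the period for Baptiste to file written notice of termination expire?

June 14, 1995

33 days after May 12, 1995 is June 14, 1995.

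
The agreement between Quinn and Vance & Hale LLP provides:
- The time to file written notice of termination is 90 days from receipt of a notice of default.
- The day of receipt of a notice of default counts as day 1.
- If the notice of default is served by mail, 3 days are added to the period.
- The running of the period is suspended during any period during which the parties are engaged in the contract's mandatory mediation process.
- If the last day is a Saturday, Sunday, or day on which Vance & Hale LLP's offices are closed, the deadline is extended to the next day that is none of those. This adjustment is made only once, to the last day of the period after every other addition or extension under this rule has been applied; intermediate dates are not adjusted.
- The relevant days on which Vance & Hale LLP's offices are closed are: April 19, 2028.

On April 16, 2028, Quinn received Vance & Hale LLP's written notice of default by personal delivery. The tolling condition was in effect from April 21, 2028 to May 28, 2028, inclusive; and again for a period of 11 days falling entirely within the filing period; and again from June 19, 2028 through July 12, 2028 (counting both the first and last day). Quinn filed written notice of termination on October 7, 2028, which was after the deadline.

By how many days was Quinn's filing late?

12 days

Counting April 16, 2028 as day 1, day 90 is July 14, 2028.
Service was not by mail, so no mail extension applies.
From April 21, 2028 through May 28, 2028 inclusive is 38 days; tolling adds 38 days: July 14, 2028 + 38 days = August 21, 2028.
Tolling adds 11 days: August 21, 2028 + 11 days = September 1, 2028.
From June 19, 2028 through July 12, 2028 inclusive is 24 days; tolling adds 24 days: September 1, 2028 + 24 days = September 25, 2028.
September 25, 2028 is a Monday and not a day on which Vance & Hale LLP's offices are closed, so no extension applies.
The deadline is September 25, 2028; from September 25, 2028 to October 7, 2028 is 12 days.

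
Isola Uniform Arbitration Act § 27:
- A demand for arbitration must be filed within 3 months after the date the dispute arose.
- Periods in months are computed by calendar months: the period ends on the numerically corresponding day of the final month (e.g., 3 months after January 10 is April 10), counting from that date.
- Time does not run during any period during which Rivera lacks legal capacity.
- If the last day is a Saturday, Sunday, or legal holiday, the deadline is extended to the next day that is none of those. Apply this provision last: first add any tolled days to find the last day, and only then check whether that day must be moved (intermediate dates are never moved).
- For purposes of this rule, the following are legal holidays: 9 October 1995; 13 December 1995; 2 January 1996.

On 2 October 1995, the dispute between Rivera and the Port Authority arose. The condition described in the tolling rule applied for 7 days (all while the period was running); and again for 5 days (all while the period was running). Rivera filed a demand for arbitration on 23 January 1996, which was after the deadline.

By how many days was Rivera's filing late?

8 days

3 months after 2 October 1995 is January 2, 1996.
Tolling adds 7 days: January 2, 1996 + 7 days = January 9, 1996.
Tolling adds 5 days: January 9, 1996 + 5 days = January 14, 1996.
January 14, 1996 is Sunday. The next qualifying day is January 15, 1996.
The deadline is January 15, 1996; from January 15, 1996 to January 23, 1996 is 8 days.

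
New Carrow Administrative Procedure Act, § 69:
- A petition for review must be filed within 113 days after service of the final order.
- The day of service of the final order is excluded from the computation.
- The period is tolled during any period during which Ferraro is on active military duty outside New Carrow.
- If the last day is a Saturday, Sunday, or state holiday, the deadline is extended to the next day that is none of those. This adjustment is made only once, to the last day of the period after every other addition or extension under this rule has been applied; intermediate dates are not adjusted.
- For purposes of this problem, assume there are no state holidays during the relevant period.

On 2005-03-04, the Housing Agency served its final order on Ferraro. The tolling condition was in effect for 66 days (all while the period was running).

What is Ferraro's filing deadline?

August 30, 2005

113 days after 2005-03-04 is June 25, 2005.
Tolling adds 66 days: June 25, 2005 + 66 days = August 30, 2005.
August 30, 2005 is a Tuesday and not a state holiday, so no extension applies.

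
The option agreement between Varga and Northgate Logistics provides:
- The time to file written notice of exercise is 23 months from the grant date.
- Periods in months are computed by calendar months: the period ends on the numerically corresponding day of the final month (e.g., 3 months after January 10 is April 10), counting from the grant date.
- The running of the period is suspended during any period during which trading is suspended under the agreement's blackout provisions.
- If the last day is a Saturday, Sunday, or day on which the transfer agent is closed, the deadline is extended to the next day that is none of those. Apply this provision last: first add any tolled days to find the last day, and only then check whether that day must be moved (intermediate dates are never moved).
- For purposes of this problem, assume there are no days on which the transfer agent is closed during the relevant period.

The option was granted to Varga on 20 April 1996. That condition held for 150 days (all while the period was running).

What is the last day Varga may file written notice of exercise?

23 months after 20 April 1996 is March 20, 1998.
Tolling adds 150 days: March 20, 1998 + 150 days = August 17, 1998.
August 17, 1998 is a Monday and not a day on which the transfer agent is closed, so no extension applies.

August 17, 1998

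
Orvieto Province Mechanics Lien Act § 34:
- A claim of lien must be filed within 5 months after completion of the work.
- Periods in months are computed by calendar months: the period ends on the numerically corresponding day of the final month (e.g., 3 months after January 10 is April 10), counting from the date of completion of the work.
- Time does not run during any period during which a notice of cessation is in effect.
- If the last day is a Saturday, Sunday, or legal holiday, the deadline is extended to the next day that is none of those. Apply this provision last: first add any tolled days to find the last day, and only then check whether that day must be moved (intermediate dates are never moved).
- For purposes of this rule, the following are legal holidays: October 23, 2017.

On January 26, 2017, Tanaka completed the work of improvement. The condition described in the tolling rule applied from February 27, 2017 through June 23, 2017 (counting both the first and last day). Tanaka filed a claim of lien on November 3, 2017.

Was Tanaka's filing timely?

5 months after January 26, 2017 is June 26, 2017.
From February 27, 2017 through June 23, 2017 inclusive is 117 days; tolling adds 117 days: June 26, 2017 + 117 days = October 21, 2017.
October 21, 2017 is Saturday; October 22, 2017 is Sunday; October 23, 2017 is a listed holiday. The next qualifying day is October 24, 2017.
The deadline is October 24, 2017; the filing on November 3, 2017 is after that date.

No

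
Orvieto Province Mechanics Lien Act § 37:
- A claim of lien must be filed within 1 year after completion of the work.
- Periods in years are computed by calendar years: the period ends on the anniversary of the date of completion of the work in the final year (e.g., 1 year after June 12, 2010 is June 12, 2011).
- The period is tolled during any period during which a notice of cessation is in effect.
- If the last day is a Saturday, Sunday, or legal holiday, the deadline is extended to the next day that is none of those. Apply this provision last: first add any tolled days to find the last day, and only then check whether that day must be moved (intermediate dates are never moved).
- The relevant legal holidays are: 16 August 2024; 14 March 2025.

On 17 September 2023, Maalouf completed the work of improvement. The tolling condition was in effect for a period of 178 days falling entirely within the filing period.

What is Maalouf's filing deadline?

March 17, 2025

1 year after 17 September 2023 is September 17, 2024.
Tolling adds 178 days: September 17, 2024 + 178 days = March 14, 2025.
March 14, 2025 is a listed holiday; March 15, 2025 is Saturday; March 16, 2025 is Sunday. The next qualifying day is March 17, 2025.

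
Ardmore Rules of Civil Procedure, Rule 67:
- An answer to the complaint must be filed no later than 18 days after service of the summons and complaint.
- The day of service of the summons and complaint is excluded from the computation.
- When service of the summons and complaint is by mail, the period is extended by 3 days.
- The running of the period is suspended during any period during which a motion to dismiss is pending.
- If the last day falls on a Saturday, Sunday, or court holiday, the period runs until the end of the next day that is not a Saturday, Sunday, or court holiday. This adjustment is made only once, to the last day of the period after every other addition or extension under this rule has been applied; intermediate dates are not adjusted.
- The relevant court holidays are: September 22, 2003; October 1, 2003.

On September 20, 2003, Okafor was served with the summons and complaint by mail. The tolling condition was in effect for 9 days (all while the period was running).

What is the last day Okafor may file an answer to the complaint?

October 20, 2003

18 days after September 20, 2003 is October 8, 2003.
Service was by mail, adding 3 days: October 8, 2003 + 3 days = October 11, 2003.
Tolling adds 9 days: October 11, 2003 + 9 days = October 20, 2003.
October 20, 2003 is a Monday and not a court holiday, so no extension applies.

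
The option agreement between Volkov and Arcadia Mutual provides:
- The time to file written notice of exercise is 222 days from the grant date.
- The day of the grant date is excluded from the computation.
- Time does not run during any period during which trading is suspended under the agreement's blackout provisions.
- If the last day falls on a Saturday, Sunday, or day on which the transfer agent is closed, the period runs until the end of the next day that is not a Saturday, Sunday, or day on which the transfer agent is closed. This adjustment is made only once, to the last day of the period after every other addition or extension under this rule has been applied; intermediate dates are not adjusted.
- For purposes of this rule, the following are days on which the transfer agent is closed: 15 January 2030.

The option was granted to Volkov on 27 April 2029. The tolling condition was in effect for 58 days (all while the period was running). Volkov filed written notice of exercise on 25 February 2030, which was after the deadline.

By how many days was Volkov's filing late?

24 days

222 days after 27 April 2029 is December 5, 2029.
Tolling adds 58 days: December 5, 2029 + 58 days = February 1, 2030.
February 1, 2030 is a Friday and not a day on which the transfer agent is closed, so no extension applies.
The deadline is February 1, 2030; from February 1, 2030 to February 25, 2030 is 24 days.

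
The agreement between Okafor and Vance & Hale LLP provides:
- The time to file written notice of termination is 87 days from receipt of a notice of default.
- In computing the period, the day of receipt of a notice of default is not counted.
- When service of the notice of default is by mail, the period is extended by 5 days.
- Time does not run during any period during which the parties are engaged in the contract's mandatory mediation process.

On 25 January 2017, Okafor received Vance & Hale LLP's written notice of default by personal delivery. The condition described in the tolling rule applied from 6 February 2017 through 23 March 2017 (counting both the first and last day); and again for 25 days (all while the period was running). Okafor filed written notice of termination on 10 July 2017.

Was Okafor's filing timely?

No

87 days after 25 January 2017 is April 22, 2017.
Service was not by mail, so no mail extension applies.
From February 6, 2017 through March 23, 2017 inclusive is 46 days; tolling adds 46 days: April 22, 2017 + 46 days = June 7, 2017.
Tolling adds 25 days: June 7, 2017 + 25 days = July 2, 2017.
The deadline is July 2, 2017; the filing on July 10, 2017 is after that date.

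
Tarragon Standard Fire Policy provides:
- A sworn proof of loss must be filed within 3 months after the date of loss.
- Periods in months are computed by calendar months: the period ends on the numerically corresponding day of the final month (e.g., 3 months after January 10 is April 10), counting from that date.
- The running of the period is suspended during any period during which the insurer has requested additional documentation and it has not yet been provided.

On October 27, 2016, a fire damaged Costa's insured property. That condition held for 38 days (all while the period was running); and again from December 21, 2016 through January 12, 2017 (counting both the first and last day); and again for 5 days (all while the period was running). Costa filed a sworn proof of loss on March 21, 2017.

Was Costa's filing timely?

Yes

3 months after October 27, 2016 is January 27, 2017.
Tolling adds 38 days: January 27, 2017 + 38 days = March 6, 2017.
From December 21, 2016 through January 12, 2017 inclusive is 23 days; tolling adds 23 days: March 6, 2017 + 23 days = March 29, 2017.
Tolling adds 5 days: March 29, 2017 + 5 days = April 3, 2017.
The deadline is April 3, 2017; the filing on March 21, 2017 is on or before that date.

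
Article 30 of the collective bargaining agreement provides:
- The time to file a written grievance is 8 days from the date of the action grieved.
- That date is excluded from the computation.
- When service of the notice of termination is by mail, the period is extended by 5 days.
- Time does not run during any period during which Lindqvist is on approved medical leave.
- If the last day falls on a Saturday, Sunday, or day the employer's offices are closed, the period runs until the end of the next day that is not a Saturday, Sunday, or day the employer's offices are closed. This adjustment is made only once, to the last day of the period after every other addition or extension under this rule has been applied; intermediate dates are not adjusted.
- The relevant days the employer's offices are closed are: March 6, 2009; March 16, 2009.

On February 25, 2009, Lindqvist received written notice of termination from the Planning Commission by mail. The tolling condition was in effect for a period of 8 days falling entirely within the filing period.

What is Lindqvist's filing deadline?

March 18, 2009

8 days after February 25, 2009 is March 5, 2009.
Service was by mail, adding 5 days: March 5, 2009 + 5 days = March 10, 2009.
Tolling adds 8 days: March 10, 2009 + 8 days = March 18, 2009.
March 18, 2009 is a Wednesday and not a day the employer's offices are closed, so no extension applies.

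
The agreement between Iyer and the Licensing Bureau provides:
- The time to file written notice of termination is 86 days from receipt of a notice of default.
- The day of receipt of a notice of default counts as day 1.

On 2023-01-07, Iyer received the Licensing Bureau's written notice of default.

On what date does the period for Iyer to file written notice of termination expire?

April 2, 2023

Counting 2023-01-07 as day 1, day 86 is April 2, 2023.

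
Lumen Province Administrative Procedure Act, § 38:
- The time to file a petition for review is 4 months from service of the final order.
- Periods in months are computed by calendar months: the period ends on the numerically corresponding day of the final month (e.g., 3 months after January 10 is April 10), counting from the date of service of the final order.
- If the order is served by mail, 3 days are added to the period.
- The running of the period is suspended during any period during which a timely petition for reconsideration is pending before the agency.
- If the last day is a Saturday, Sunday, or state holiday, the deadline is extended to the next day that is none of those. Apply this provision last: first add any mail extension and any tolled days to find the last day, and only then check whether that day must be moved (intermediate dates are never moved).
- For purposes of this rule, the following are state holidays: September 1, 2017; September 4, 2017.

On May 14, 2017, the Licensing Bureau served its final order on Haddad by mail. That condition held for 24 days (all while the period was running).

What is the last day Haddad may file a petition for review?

4 months after May 14, 2017 is September 14, 2017.
Service was by mail, adding 3 days: September 14, 2017 + 3 days = September 17, 2017.
Tolling adds 24 days: September 17, 2017 + 24 days = October 11, 2017.
October 11, 2017 is a Wednesday and not a state holiday, so no extension applies.

October 11, 2017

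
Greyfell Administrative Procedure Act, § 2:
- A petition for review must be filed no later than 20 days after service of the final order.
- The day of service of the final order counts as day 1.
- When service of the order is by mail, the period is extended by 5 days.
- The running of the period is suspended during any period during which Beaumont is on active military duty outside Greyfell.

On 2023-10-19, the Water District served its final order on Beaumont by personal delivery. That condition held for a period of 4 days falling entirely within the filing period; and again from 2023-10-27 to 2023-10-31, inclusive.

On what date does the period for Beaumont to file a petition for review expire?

November 16, 2023

Counting 2023-10-19 as day 1, day 20 is November 7, 2023.
Service was not by mail, so no mail extension applies.
Tolling adds 4 days: November 7, 2023 + 4 days = November 11, 2023.
From October 27, 2023 through October 31, 2023 inclusive is 5 days; tolling adds 5 days: November 11, 2023 + 5 days = November 16, 2023.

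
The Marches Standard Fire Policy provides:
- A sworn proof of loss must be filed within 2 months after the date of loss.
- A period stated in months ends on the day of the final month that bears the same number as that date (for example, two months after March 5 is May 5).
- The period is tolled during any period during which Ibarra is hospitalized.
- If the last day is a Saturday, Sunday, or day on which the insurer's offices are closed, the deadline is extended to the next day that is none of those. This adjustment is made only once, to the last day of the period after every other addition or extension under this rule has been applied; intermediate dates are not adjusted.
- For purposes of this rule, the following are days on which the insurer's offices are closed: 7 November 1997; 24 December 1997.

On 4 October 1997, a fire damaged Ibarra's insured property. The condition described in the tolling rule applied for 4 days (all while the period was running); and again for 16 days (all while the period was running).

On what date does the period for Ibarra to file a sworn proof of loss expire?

2 months after 4 October 1997 is December 4, 1997.
Tolling adds 4 days: December 4, 1997 + 4 days = December 8, 1997.
Tolling adds 16 days: December 8, 1997 + 16 days = December 24, 1997.
December 24, 1997 is a listed holiday. The next qualifying day is December 25, 1997.

December 25, 1997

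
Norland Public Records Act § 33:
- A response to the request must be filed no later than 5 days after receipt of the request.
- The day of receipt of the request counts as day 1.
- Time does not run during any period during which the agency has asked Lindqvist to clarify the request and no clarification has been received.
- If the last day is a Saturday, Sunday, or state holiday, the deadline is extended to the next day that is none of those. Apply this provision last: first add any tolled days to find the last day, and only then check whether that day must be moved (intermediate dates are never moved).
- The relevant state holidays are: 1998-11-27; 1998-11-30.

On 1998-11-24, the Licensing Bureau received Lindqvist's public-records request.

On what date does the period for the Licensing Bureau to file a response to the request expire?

December 1, 1998

Counting 1998-11-24 as day 1, day 5 is November 28, 1998.
November 28, 1998 is Saturday; November 29, 1998 is Sunday; November 30, 1998 is a listed holiday. The next qualifying day is December 1, 1998.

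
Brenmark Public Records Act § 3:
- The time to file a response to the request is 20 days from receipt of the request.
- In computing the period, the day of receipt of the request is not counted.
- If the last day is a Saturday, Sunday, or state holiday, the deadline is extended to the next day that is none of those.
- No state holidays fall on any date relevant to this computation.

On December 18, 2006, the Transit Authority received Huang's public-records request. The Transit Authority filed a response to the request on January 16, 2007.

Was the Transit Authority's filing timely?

No

20 days after December 18, 2006 is January 7, 2007.
January 7, 2007 is Sunday. The next qualifying day is January 8, 2007.
The deadline is January 8, 2007; the filing on January 16, 2007 is after that date.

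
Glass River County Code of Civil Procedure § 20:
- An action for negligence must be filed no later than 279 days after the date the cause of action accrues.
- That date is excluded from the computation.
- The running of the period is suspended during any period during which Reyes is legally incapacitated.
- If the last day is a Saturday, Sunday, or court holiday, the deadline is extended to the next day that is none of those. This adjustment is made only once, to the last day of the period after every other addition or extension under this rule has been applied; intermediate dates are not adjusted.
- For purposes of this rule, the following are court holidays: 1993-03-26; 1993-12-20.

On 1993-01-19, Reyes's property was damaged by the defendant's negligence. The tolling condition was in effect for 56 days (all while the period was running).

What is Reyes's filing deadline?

279 days after 1993-01-19 is October 25, 1993.
Tolling adds 56 days: October 25, 1993 + 56 days = December 20, 1993.
December 20, 1993 is a listed holiday. The next qualifying day is December 21, 1993.

December 21, 1993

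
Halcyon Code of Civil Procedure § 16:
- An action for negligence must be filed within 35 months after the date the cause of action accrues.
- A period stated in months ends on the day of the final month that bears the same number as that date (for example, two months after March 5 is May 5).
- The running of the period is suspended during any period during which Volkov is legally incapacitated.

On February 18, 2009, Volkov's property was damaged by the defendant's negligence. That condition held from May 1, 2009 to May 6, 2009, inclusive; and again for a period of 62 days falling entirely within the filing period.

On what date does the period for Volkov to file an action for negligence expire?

35 months after February 18, 2009 is January 18, 2012.
From May 1, 2009 through May 6, 2009 inclusive is 6 days; tolling adds 6 days: January 18, 2012 + 6 days = January 24, 2012.
Tolling adds 62 days: January 24, 2012 + 62 days = March 26, 2012.

March 26, 2012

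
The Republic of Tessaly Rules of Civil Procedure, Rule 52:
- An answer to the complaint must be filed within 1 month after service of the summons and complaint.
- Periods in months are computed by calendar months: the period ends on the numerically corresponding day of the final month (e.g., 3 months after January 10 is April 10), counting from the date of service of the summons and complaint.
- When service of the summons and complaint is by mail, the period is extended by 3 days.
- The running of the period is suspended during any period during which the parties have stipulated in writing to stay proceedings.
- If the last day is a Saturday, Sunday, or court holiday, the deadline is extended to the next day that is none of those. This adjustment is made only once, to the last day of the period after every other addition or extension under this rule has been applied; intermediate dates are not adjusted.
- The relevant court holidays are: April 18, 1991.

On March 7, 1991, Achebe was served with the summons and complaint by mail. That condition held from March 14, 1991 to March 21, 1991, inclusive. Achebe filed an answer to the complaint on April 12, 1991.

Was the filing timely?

Yes

1 month after March 7, 1991 is April 7, 1991.
Service was by mail, adding 3 days: April 7, 1991 + 3 days = April 10, 1991.
From March 14, 1991 through March 21, 1991 inclusive is 8 days; tolling adds 8 days: April 10, 1991 + 8 days = April 18, 1991.
April 18, 1991 is a listed holiday. The next qualifying day is April 19, 1991.
The deadline is April 19, 1991; the filing on April 12, 1991 is on or before that date.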